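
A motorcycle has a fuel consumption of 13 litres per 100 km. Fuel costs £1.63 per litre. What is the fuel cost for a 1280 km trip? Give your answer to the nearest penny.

£271.23

Fuel = 13 L/100 km × 1280 km / 100 = 166.4 L
Cost = 166.4 L × £1.63/L = £271.23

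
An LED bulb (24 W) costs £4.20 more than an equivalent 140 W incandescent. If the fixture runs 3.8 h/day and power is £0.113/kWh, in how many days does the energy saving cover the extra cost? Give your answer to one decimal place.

Power saved = 140 − 24 = 116 W
Daily energy saved = 116 W × 3.8 h = 440.8 Wh = 0.4408 kWh
Daily savings = 0.4408 × £0.113 = £0.0498
Payback = £4.20 / £0.0498 per day = 84.32 days

84.3 days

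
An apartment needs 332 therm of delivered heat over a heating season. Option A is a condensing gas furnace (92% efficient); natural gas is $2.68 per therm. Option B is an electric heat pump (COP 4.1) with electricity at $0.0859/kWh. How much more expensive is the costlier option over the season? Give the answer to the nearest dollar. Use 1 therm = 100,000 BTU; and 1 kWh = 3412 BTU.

$763

Heat load = 332 therm × 100,000 = 33,200,000 BTU
Gas: input = 33,200,000 / 0.92 = 36,086,957 BTU = 360.9 therm → 360.9 × $2.68 = $967.13
Heat pump: 33,200,000 BTU / 3412 = 9,730 kWh heat; / 4.1 = 2,373 kWh in → × $0.0859 = $203.86
Difference = |$967.13 − $203.86| = $763.27 ≈ $763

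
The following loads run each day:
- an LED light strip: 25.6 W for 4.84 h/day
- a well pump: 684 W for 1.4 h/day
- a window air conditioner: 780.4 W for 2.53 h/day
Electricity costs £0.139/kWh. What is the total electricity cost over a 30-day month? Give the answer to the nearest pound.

£13

LED light strip: 25.6 W × 4.84 h × 30 d = 3,717 Wh = 3.717 kWh
well pump: 684 W × 1.4 h × 30 d = 28,728 Wh = 28.73 kWh
window air conditioner: 780.4 W × 2.53 h × 30 d = 59,232 Wh = 59.23 kWh
Total energy = 3.717 + 28.73 + 59.23 = 91.68 kWh
Cost = 91.68 kWh × £0.139 = £12.74 ≈ £13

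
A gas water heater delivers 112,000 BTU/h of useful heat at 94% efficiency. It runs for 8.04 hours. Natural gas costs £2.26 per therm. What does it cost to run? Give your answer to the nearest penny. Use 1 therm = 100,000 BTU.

Heat delivered = 112,000 BTU/h × 8.04 h = 900,480 BTU
Gas input = 900,480 / 0.94 = 957,957 BTU
= 957,957 / 100,000 = 9.58 therm
Cost = 9.58 × £2.26/therm = £21.65

£21.65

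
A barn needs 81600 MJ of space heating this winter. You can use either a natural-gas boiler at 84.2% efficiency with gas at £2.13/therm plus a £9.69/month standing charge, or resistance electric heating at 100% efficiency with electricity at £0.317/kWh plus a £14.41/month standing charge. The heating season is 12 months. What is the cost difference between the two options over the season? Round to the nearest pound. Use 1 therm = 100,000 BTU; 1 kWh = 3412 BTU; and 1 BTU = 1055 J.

Heat load = 81600 MJ = 81,600,000,000 J / 1055 = 77,345,972 BTU
Gas: input = 77,345,972 / 0.842 = 91,859,824 BTU = 918.6 therm → 918.6 × £2.13 = £1,956.61; + 12 × £9.69 standing = £2,072.89
Electric: 77,345,972 BTU / 3412 = 22,670 kWh → × £0.317 = £7,186.01; + 12 × £14.41 standing = £7,358.93
Difference = |£2,072.89 − £7,358.93| = £5,286.04 ≈ £5286

£5286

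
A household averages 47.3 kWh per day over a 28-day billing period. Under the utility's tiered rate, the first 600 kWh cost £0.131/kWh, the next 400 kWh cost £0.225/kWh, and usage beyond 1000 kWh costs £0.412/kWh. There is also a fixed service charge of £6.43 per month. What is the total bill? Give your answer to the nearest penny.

£308.68

Usage = 47.3 kWh/day × 28 days = 1324.4 kWh
First 600 kWh × £0.131 = £78.60
Next 400 kWh × £0.225 = £90.00
Remaining 324.4 kWh × £0.412 = £133.65
Energy charge = £302.25; + service £6.43 = £308.68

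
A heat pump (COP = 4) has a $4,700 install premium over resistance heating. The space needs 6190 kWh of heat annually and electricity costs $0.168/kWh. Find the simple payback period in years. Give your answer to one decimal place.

Resistance: 6190 kWh × $0.168 = $1,039.92/yr
Heat pump: 6190 / 4 = 1548 kWh in → × $0.168 = $259.98/yr
Annual savings = $779.94
Payback = $4,700 / $779.94 = 6.03 years

6.0 years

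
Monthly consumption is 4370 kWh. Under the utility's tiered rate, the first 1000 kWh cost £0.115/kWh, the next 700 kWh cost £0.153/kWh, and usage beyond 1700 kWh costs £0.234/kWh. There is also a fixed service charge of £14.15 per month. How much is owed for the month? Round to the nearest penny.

£861.03

First 1000 kWh × £0.115 = £115.00
Next 700 kWh × £0.153 = £107.10
Remaining 2670 kWh × £0.234 = £624.78
Energy charge = £846.88; + service £14.15 = £861.03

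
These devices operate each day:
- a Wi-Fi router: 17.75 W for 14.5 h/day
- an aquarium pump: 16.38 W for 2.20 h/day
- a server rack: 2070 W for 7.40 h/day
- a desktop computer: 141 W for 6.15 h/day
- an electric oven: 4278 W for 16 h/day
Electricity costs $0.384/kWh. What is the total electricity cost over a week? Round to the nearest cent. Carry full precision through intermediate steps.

$228.28

Wi-Fi router: 17.75 W × 14.5 h × 7 d = 1,802 Wh = 1.802 kWh
aquarium pump: 16.38 W × 2.20 h × 7 d = 252 Wh = 0.2523 kWh
server rack: 2070 W × 7.40 h × 7 d = 107,226 Wh = 107.2 kWh
desktop computer: 141 W × 6.15 h × 7 d = 6,070 Wh = 6.07 kWh
electric oven: 4278 W × 16 h × 7 d = 479,136 Wh = 479.1 kWh
Total energy = 1.802 + 0.2523 + 107.2 + 6.07 + 479.1 = 594.5 kWh
Cost = 594.5 kWh × $0.384 = $228.28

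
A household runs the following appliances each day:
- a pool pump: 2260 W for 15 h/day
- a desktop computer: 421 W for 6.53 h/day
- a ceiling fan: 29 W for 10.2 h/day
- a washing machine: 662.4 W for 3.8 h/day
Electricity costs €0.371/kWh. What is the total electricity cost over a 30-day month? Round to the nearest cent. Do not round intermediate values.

€439.21

pool pump: 2260 W × 15 h × 30 d = 1,017,000 Wh = 1,017 kWh
desktop computer: 421 W × 6.53 h × 30 d = 82,474 Wh = 82.47 kWh
ceiling fan: 29 W × 10.2 h × 30 d = 8,874 Wh = 8.874 kWh
washing machine: 662.4 W × 3.8 h × 30 d = 75,514 Wh = 75.51 kWh
Total energy = 1,017 + 82.47 + 8.874 + 75.51 = 1,184 kWh
Cost = 1,184 kWh × €0.371 = €439.21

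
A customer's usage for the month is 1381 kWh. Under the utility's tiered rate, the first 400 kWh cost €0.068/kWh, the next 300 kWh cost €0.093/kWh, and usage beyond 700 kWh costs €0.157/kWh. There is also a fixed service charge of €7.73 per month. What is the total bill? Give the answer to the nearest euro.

€170

First 400 kWh × €0.068 = €27.20
Next 300 kWh × €0.093 = €27.90
Remaining 681 kWh × €0.157 = €106.92
Energy charge = €162.02; + service €7.73 = €169.75 ≈ €170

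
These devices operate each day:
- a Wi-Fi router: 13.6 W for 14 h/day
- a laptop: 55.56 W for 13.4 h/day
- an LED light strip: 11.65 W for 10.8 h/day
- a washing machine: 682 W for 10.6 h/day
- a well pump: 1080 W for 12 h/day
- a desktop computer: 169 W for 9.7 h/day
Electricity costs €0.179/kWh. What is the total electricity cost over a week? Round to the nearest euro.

€29

Wi-Fi router: 13.6 W × 14 h × 7 d = 1,333 Wh = 1.333 kWh
laptop: 55.56 W × 13.4 h × 7 d = 5,212 Wh = 5.212 kWh
LED light strip: 11.65 W × 10.8 h × 7 d = 881 Wh = 0.8807 kWh
washing machine: 682 W × 10.6 h × 7 d = 50,604 Wh = 50.6 kWh
well pump: 1080 W × 12 h × 7 d = 90,720 Wh = 90.72 kWh
desktop computer: 169 W × 9.7 h × 7 d = 11,475 Wh = 11.48 kWh
Total energy = 1.333 + 5.212 + 0.8807 + 50.6 + 90.72 + 11.48 = 160.2 kWh
Cost = 160.2 kWh × €0.179 = €28.68 ≈ €29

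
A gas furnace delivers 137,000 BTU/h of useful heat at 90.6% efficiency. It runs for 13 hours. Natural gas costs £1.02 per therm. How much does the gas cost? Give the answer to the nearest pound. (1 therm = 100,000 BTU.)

Heat delivered = 137,000 BTU/h × 13 h = 1,781,000 BTU
Gas input = 1,781,000 / 0.906 = 1,965,784 BTU
= 1,965,784 / 100,000 = 19.66 therm
Cost = 19.66 × £1.02/therm = £20.05 ≈ £20

£20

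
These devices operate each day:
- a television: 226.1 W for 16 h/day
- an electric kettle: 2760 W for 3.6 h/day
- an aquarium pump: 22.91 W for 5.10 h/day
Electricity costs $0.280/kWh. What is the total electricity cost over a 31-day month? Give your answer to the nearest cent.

television: 226.1 W × 16 h × 31 d = 112,146 Wh = 112.1 kWh
electric kettle: 2760 W × 3.6 h × 31 d = 308,016 Wh = 308 kWh
aquarium pump: 22.91 W × 5.10 h × 31 d = 3,622 Wh = 3.622 kWh
Total energy = 112.1 + 308 + 3.622 = 423.8 kWh
Cost = 423.8 kWh × $0.280 = $118.66

$118.66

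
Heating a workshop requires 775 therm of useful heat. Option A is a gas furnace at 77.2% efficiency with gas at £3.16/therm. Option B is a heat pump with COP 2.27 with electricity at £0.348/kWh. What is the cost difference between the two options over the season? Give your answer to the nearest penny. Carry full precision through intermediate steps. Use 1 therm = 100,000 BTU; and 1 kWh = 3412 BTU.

Heat load = 775 therm × 100,000 = 77,500,000 BTU
Gas: input = 77,500,000 / 0.772 = 100,388,601 BTU = 1,004 therm → 1,004 × £3.16 = £3,172.28
Heat pump: 77,500,000 BTU / 3412 = 22,710 kWh heat; / 2.27 = 10,010 kWh in → × £0.348 = £3,482.14
Difference = |£3,172.28 − £3,482.14| = £309.86

£309.86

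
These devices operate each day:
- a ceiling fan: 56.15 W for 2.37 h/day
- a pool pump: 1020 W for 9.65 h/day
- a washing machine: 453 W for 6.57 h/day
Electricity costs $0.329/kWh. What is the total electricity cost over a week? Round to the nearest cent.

$29.83

ceiling fan: 56.15 W × 2.37 h × 7 d = 932 Wh = 0.9315 kWh
pool pump: 1020 W × 9.65 h × 7 d = 68,901 Wh = 68.9 kWh
washing machine: 453 W × 6.57 h × 7 d = 20,833 Wh = 20.83 kWh
Total energy = 0.9315 + 68.9 + 20.83 = 90.67 kWh
Cost = 90.67 kWh × $0.329 = $29.83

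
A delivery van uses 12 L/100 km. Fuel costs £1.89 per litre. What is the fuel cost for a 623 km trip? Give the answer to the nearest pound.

£141

Fuel = 12 L/100 km × 623 km / 100 = 74.76 L
Cost = 74.76 L × £1.89/L = £141.30 ≈ £141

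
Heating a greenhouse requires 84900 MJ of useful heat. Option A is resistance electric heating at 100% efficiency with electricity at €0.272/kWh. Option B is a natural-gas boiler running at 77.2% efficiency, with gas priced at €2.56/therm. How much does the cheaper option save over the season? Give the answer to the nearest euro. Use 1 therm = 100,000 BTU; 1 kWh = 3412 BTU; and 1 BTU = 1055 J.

Heat load = 84900 MJ = 84,900,000,000 J / 1055 = 80,473,934 BTU
Gas: input = 80,473,934 / 0.772 = 104,240,847 BTU = 1,042 therm → 1,042 × €2.56 = €2,668.57
Electric: 80,473,934 BTU / 3412 = 23,590 kWh → × €0.272 = €6,415.27
Difference = |€2,668.57 − €6,415.27| = €3,746.71 ≈ €3747

€3747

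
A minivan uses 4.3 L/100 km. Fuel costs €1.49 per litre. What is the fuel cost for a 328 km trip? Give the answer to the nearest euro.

€21

Fuel = 4.3 L/100 km × 328 km / 100 = 14.1 L
Cost = 14.1 L × €1.49/L = €21.01 ≈ €21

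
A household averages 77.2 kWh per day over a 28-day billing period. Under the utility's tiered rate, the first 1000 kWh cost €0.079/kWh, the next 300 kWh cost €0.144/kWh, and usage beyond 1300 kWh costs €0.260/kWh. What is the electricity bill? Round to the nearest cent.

Usage = 77.2 kWh/day × 28 days = 2161.6 kWh
First 1000 kWh × €0.079 = €79.00
Next 300 kWh × €0.144 = €43.20
Remaining 861.6 kWh × €0.260 = €224.02
Total = €346.22

€346.22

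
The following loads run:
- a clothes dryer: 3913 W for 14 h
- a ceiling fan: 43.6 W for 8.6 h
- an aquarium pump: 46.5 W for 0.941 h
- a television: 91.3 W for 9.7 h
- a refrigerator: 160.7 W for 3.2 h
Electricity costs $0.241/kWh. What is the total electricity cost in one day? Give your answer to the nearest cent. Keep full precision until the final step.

clothes dryer: 3913 W × 14 h = 54,782 Wh = 54.78 kWh
ceiling fan: 43.6 W × 8.6 h = 375 Wh = 0.375 kWh
aquarium pump: 46.5 W × 0.941 h = 44 Wh = 0.04376 kWh
television: 91.3 W × 9.7 h = 886 Wh = 0.8856 kWh
refrigerator: 160.7 W × 3.2 h = 514 Wh = 0.5142 kWh
Total energy = 54.78 + 0.375 + 0.04376 + 0.8856 + 0.5142 = 56.6 kWh
Cost = 56.6 kWh × $0.241 = $13.64

$13.64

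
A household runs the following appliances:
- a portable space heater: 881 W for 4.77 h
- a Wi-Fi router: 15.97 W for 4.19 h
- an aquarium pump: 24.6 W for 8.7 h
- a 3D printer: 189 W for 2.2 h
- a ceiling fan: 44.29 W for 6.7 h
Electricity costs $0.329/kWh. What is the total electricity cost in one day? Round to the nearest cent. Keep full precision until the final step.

$1.71

portable space heater: 881 W × 4.77 h = 4,202 Wh = 4.202 kWh
Wi-Fi router: 15.97 W × 4.19 h = 67 Wh = 0.06691 kWh
aquarium pump: 24.6 W × 8.7 h = 214 Wh = 0.214 kWh
3D printer: 189 W × 2.2 h = 416 Wh = 0.4158 kWh
ceiling fan: 44.29 W × 6.7 h = 297 Wh = 0.2967 kWh
Total energy = 4.202 + 0.06691 + 0.214 + 0.4158 + 0.2967 = 5.196 kWh
Cost = 5.196 kWh × $0.329 = $1.71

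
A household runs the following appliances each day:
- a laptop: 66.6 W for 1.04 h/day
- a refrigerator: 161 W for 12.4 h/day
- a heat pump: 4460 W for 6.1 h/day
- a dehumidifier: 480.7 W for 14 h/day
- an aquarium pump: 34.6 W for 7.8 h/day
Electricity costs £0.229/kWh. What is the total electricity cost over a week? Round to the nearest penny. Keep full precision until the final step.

laptop: 66.6 W × 1.04 h × 7 d = 485 Wh = 0.4848 kWh
refrigerator: 161 W × 12.4 h × 7 d = 13,975 Wh = 13.97 kWh
heat pump: 4460 W × 6.1 h × 7 d = 190,442 Wh = 190.4 kWh
dehumidifier: 480.7 W × 14 h × 7 d = 47,109 Wh = 47.11 kWh
aquarium pump: 34.6 W × 7.8 h × 7 d = 1,889 Wh = 1.889 kWh
Total energy = 0.4848 + 13.97 + 190.4 + 47.11 + 1.889 = 253.9 kWh
Cost = 253.9 kWh × £0.229 = £58.14

£58.14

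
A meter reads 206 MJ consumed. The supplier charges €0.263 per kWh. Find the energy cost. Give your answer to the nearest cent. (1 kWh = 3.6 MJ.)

206 MJ × (0.27778 kWh/MJ) = 57.22 kWh
Cost = 57.22 kWh × €0.263/kWh = €15.05

€15.05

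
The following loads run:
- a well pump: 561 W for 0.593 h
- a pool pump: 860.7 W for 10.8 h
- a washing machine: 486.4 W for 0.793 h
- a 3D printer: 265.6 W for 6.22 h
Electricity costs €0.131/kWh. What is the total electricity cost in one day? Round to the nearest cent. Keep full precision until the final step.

well pump: 561 W × 0.593 h = 333 Wh = 0.3327 kWh
pool pump: 860.7 W × 10.8 h = 9,296 Wh = 9.296 kWh
washing machine: 486.4 W × 0.793 h = 386 Wh = 0.3857 kWh
3D printer: 265.6 W × 6.22 h = 1,652 Wh = 1.652 kWh
Total energy = 0.3327 + 9.296 + 0.3857 + 1.652 = 11.67 kWh
Cost = 11.67 kWh × €0.131 = €1.53

€1.53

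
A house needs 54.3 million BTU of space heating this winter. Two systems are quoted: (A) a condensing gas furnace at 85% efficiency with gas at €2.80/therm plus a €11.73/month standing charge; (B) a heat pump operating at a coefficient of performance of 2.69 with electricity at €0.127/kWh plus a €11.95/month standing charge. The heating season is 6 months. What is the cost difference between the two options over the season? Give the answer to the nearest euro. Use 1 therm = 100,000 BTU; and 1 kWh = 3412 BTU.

Heat load = 54.3 × 10⁶ BTU = 54,300,000 BTU
Gas: input = 54,300,000 / 0.85 = 63,882,353 BTU = 638.8 therm → 638.8 × €2.80 = €1,788.71; + 6 × €11.73 standing = €1,859.09
Heat pump: 54,300,000 BTU / 3412 = 15,910 kWh heat; / 2.69 = 5,916 kWh in → × €0.127 = €751.35; + 6 × €11.95 standing = €823.05
Difference = |€1,859.09 − €823.05| = €1,036.04 ≈ €1036

€1036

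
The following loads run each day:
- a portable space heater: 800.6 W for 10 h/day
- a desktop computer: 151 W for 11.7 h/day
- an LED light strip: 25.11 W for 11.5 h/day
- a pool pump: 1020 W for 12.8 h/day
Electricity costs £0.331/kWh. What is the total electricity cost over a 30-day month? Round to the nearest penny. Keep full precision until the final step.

£229.56

portable space heater: 800.6 W × 10 h × 30 d = 240,180 Wh = 240.2 kWh
desktop computer: 151 W × 11.7 h × 30 d = 53,001 Wh = 53 kWh
LED light strip: 25.11 W × 11.5 h × 30 d = 8,663 Wh = 8.663 kWh
pool pump: 1020 W × 12.8 h × 30 d = 391,680 Wh = 391.7 kWh
Total energy = 240.2 + 53 + 8.663 + 391.7 = 693.5 kWh
Cost = 693.5 kWh × £0.331 = £229.56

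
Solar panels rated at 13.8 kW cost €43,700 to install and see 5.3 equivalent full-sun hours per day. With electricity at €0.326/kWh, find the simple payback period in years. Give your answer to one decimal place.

5.0 years

Daily generation = 13.8 kW × 5.3 h = 73.14 kWh
Annual generation = 73.14 × 365 = 26696 kWh
Annual savings = 26696 × €0.326 = €8,702.93
Payback = €43,700 / €8,702.93 = 5.02 years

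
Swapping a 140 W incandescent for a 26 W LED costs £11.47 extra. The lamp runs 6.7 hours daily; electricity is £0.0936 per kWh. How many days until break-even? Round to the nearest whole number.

Power saved = 140 − 26 = 114 W
Daily energy saved = 114 W × 6.7 h = 763.8 Wh = 0.7638 kWh
Daily savings = 0.7638 × £0.0936 = £0.0715
Payback = £11.47 / £0.0715 per day = 160.4 days

160 days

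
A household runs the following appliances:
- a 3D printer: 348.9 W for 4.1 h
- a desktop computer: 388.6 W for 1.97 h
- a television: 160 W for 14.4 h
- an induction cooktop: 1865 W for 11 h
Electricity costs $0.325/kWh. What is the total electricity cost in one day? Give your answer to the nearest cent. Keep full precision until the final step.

3D printer: 348.9 W × 4.1 h = 1,430 Wh = 1.43 kWh
desktop computer: 388.6 W × 1.97 h = 766 Wh = 0.7655 kWh
television: 160 W × 14.4 h = 2,304 Wh = 2.304 kWh
induction cooktop: 1865 W × 11 h = 20,515 Wh = 20.52 kWh
Total energy = 1.43 + 0.7655 + 2.304 + 20.52 = 25.02 kWh
Cost = 25.02 kWh × $0.325 = $8.13

$8.13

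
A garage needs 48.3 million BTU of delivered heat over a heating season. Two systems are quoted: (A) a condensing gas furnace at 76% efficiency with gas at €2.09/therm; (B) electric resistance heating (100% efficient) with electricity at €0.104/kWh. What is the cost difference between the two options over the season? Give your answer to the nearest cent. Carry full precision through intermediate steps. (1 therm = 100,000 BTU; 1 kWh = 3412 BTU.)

Heat load = 48.3 × 10⁶ BTU = 48,300,000 BTU
Gas: input = 48,300,000 / 0.76 = 63,552,632 BTU = 635.5 therm → 635.5 × €2.09 = €1,328.25
Electric: 48,300,000 BTU / 3412 = 14,160 kWh → × €0.104 = €1,472.22
Difference = |€1,328.25 − €1,472.22| = €143.97

€143.97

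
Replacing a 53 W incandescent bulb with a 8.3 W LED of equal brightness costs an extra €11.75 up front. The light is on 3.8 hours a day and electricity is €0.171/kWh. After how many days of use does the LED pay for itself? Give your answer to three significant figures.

405 days

Power saved = 53 − 8.3 = 44.7 W
Daily energy saved = 44.7 W × 3.8 h = 169.9 Wh = 0.16986 kWh
Daily savings = 0.16986 × €0.171 = €0.0290
Payback = €11.75 / €0.0290 per day = 404.5 days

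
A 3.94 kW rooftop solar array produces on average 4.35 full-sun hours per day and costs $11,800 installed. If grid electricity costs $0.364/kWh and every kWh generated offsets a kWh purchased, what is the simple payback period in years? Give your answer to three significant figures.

Daily generation = 3.94 kW × 4.35 h = 17.14 kWh
Annual generation = 17.14 × 365 = 6255.7 kWh
Annual savings = 6255.7 × $0.364 = $2,277.09
Payback = $11,800 / $2,277.09 = 5.18 years

5.18 years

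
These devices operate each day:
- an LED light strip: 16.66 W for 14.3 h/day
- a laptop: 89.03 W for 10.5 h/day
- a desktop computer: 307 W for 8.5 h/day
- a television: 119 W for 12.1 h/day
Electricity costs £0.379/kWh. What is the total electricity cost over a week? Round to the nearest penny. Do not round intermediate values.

LED light strip: 16.66 W × 14.3 h × 7 d = 1,668 Wh = 1.668 kWh
laptop: 89.03 W × 10.5 h × 7 d = 6,544 Wh = 6.544 kWh
desktop computer: 307 W × 8.5 h × 7 d = 18,266 Wh = 18.27 kWh
television: 119 W × 12.1 h × 7 d = 10,079 Wh = 10.08 kWh
Total energy = 1.668 + 6.544 + 18.27 + 10.08 = 36.56 kWh
Cost = 36.56 kWh × £0.379 = £13.86

£13.86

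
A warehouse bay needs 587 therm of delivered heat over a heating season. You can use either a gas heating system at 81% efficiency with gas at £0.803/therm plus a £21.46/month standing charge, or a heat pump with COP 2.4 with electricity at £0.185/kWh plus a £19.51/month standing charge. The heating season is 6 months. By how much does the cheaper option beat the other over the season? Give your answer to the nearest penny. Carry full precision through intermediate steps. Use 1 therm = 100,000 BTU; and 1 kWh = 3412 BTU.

Heat load = 587 therm × 100,000 = 58,700,000 BTU
Gas: input = 58,700,000 / 0.81 = 72,469,136 BTU = 724.7 therm → 724.7 × £0.803 = £581.93; + 6 × £21.46 standing = £710.69
Heat pump: 58,700,000 BTU / 3412 = 17,200 kWh heat; / 2.4 = 7,168 kWh in → × £0.185 = £1,326.14; + 6 × £19.51 standing = £1,443.20
Difference = |£710.69 − £1,443.20| = £732.51

£732.51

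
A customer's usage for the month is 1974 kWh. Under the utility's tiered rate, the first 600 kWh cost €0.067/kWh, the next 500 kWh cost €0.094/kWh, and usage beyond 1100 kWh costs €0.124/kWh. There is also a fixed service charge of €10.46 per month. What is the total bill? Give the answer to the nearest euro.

€206

First 600 kWh × €0.067 = €40.20
Next 500 kWh × €0.094 = €47.00
Remaining 874 kWh × €0.124 = €108.38
Energy charge = €195.58; + service €10.46 = €206.04 ≈ €206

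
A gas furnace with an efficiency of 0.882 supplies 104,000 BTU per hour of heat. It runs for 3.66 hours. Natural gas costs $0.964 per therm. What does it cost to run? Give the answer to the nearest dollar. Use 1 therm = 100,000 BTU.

Heat delivered = 104,000 BTU/h × 3.66 h = 380,640 BTU
Gas input = 380,640 / 0.882 = 431,565 BTU
= 431,565 / 100,000 = 4.316 therm
Cost = 4.316 × $0.964/therm = $4.16 ≈ $4

$4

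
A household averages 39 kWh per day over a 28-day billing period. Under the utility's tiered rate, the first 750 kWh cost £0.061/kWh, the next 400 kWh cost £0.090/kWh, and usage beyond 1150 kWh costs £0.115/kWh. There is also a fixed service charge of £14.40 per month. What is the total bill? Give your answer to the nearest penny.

£90.93

Usage = 39 kWh/day × 28 days = 1092 kWh
First 750 kWh × £0.061 = £45.75
Next 342 kWh × £0.090 = £30.78
Remaining tier: 0 kWh (not reached)
Energy charge = £76.53; + service £14.40 = £90.93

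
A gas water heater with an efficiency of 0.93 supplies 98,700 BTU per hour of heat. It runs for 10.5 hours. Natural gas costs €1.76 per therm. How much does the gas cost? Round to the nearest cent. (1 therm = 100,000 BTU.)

€19.61

Heat delivered = 98,700 BTU/h × 10.5 h = 1,036,350 BTU
Gas input = 1,036,350 / 0.93 = 1,114,355 BTU
= 1,114,355 / 100,000 = 11.14 therm
Cost = 11.14 × €1.76/therm = €19.61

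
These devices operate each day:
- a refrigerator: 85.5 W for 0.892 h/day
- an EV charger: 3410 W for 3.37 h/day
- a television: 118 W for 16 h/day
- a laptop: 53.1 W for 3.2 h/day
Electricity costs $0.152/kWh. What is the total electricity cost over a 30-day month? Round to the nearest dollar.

$62

refrigerator: 85.5 W × 0.892 h × 30 d = 2,288 Wh = 2.288 kWh
EV charger: 3410 W × 3.37 h × 30 d = 344,751 Wh = 344.8 kWh
television: 118 W × 16 h × 30 d = 56,640 Wh = 56.64 kWh
laptop: 53.1 W × 3.2 h × 30 d = 5,098 Wh = 5.098 kWh
Total energy = 2.288 + 344.8 + 56.64 + 5.098 = 408.8 kWh
Cost = 408.8 kWh × $0.152 = $62.13 ≈ $62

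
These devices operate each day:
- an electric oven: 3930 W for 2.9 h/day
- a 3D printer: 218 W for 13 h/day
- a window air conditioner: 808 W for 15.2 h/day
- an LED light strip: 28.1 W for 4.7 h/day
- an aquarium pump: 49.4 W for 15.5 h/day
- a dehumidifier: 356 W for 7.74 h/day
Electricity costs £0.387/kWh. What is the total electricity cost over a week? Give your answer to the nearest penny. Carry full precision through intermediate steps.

£81.72

electric oven: 3930 W × 2.9 h × 7 d = 79,779 Wh = 79.78 kWh
3D printer: 218 W × 13 h × 7 d = 19,838 Wh = 19.84 kWh
window air conditioner: 808 W × 15.2 h × 7 d = 85,971 Wh = 85.97 kWh
LED light strip: 28.1 W × 4.7 h × 7 d = 924 Wh = 0.9245 kWh
aquarium pump: 49.4 W × 15.5 h × 7 d = 5,360 Wh = 5.36 kWh
dehumidifier: 356 W × 7.74 h × 7 d = 19,288 Wh = 19.29 kWh
Total energy = 79.78 + 19.84 + 85.97 + 0.9245 + 5.36 + 19.29 = 211.2 kWh
Cost = 211.2 kWh × £0.387 = £81.72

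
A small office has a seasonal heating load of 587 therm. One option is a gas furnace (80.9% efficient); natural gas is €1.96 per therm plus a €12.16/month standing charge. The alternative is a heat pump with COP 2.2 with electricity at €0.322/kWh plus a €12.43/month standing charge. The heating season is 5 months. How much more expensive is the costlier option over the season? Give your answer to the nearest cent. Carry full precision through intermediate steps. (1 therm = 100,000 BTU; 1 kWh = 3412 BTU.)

€1097.24

Heat load = 587 therm × 100,000 = 58,700,000 BTU
Gas: input = 58,700,000 / 0.809 = 72,558,714 BTU = 725.6 therm → 725.6 × €1.96 = €1,422.15; + 5 × €12.16 standing = €1,482.95
Heat pump: 58,700,000 BTU / 3412 = 17,200 kWh heat; / 2.2 = 7,820 kWh in → × €0.322 = €2,518.04; + 5 × €12.43 standing = €2,580.19
Difference = |€1,482.95 − €2,580.19| = €1,097.24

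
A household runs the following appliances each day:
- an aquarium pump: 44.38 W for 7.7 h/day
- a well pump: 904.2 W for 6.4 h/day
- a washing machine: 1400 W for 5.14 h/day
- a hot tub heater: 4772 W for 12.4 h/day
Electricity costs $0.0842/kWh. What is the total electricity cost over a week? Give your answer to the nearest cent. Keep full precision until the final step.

aquarium pump: 44.38 W × 7.7 h × 7 d = 2,392 Wh = 2.392 kWh
well pump: 904.2 W × 6.4 h × 7 d = 40,508 Wh = 40.51 kWh
washing machine: 1400 W × 5.14 h × 7 d = 50,372 Wh = 50.37 kWh
hot tub heater: 4772 W × 12.4 h × 7 d = 414,210 Wh = 414.2 kWh
Total energy = 2.392 + 40.51 + 50.37 + 414.2 = 507.5 kWh
Cost = 507.5 kWh × $0.0842 = $42.73

$42.73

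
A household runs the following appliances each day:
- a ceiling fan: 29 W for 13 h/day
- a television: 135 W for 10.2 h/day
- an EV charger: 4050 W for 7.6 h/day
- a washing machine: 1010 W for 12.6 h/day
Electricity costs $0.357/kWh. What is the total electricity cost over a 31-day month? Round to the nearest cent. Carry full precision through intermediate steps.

ceiling fan: 29 W × 13 h × 31 d = 11,687 Wh = 11.69 kWh
television: 135 W × 10.2 h × 31 d = 42,687 Wh = 42.69 kWh
EV charger: 4050 W × 7.6 h × 31 d = 954,180 Wh = 954.2 kWh
washing machine: 1010 W × 12.6 h × 31 d = 394,506 Wh = 394.5 kWh
Total energy = 11.69 + 42.69 + 954.2 + 394.5 = 1,403 kWh
Cost = 1,403 kWh × $0.357 = $500.89

$500.89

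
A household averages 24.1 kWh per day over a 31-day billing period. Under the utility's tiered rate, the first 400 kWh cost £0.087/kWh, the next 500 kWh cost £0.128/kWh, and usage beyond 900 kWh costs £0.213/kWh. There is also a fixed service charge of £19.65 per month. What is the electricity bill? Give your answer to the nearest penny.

£98.88

Usage = 24.1 kWh/day × 31 days = 747.1 kWh
First 400 kWh × £0.087 = £34.80
Next 347.1 kWh × £0.128 = £44.43
Remaining tier: 0 kWh (not reached)
Energy charge = £79.23; + service £19.65 = £98.88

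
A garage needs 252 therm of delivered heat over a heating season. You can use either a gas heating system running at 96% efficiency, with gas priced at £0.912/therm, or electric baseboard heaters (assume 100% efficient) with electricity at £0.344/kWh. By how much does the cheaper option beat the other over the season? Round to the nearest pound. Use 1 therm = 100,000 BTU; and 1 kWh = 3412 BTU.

£2301

Heat load = 252 therm × 100,000 = 25,200,000 BTU
Gas: input = 25,200,000 / 0.96 = 26,250,000 BTU = 262.5 therm → 262.5 × £0.912 = £239.40
Electric: 25,200,000 BTU / 3412 = 7,386 kWh → × £0.344 = £2,540.68
Difference = |£239.40 − £2,540.68| = £2,301.28 ≈ £2301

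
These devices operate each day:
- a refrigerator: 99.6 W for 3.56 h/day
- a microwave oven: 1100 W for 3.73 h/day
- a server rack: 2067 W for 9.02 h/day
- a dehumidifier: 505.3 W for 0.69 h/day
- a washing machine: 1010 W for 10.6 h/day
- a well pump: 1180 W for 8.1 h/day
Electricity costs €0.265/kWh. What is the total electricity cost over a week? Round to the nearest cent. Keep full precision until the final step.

€81.09

refrigerator: 99.6 W × 3.56 h × 7 d = 2,482 Wh = 2.482 kWh
microwave oven: 1100 W × 3.73 h × 7 d = 28,721 Wh = 28.72 kWh
server rack: 2067 W × 9.02 h × 7 d = 130,510 Wh = 130.5 kWh
dehumidifier: 505.3 W × 0.69 h × 7 d = 2,441 Wh = 2.441 kWh
washing machine: 1010 W × 10.6 h × 7 d = 74,942 Wh = 74.94 kWh
well pump: 1180 W × 8.1 h × 7 d = 66,906 Wh = 66.91 kWh
Total energy = 2.482 + 28.72 + 130.5 + 2.441 + 74.94 + 66.91 = 306 kWh
Cost = 306 kWh × €0.265 = €81.09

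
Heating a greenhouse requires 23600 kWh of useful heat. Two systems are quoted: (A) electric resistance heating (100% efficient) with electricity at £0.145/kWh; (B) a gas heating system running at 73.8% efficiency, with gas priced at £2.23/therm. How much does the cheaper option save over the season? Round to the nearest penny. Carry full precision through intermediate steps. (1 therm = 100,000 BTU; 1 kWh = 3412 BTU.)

£988.85

Heat load = 23600 kWh × 3412 = 80,523,200 BTU
Gas: input = 80,523,200 / 0.738 = 109,110,027 BTU = 1,091 therm → 1,091 × £2.23 = £2,433.15
Electric: 80,523,200 BTU / 3412 = 23,600 kWh → × £0.145 = £3,422.00
Difference = |£2,433.15 − £3,422.00| = £988.85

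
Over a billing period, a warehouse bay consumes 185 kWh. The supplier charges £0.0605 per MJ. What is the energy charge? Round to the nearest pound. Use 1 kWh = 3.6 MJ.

£40

185 kWh × (3.6 MJ/kWh) = 666 MJ
Cost = 666 MJ × £0.0605/MJ = £40.29 ≈ £40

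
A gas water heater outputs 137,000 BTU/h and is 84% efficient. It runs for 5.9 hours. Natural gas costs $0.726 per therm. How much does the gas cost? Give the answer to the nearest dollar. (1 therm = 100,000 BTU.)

Heat delivered = 137,000 BTU/h × 5.9 h = 808,300 BTU
Gas input = 808,300 / 0.84 = 962,262 BTU
= 962,262 / 100,000 = 9.623 therm
Cost = 9.623 × $0.726/therm = $6.99 ≈ $7

$7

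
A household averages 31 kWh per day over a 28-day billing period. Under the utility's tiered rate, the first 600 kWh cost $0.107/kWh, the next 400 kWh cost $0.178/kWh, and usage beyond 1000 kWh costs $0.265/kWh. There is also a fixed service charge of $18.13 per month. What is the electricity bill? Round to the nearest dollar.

$130

Usage = 31 kWh/day × 28 days = 868 kWh
First 600 kWh × $0.107 = $64.20
Next 268 kWh × $0.178 = $47.70
Remaining tier: 0 kWh (not reached)
Energy charge = $111.90; + service $18.13 = $130.03 ≈ $130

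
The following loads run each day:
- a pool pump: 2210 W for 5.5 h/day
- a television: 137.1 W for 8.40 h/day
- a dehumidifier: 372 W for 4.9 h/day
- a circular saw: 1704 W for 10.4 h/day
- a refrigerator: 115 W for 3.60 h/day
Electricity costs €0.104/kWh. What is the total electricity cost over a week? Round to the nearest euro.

pool pump: 2210 W × 5.5 h × 7 d = 85,085 Wh = 85.08 kWh
television: 137.1 W × 8.40 h × 7 d = 8,061 Wh = 8.061 kWh
dehumidifier: 372 W × 4.9 h × 7 d = 12,760 Wh = 12.76 kWh
circular saw: 1704 W × 10.4 h × 7 d = 124,051 Wh = 124.1 kWh
refrigerator: 115 W × 3.60 h × 7 d = 2,898 Wh = 2.898 kWh
Total energy = 85.08 + 8.061 + 12.76 + 124.1 + 2.898 = 232.9 kWh
Cost = 232.9 kWh × €0.104 = €24.22 ≈ €24

€24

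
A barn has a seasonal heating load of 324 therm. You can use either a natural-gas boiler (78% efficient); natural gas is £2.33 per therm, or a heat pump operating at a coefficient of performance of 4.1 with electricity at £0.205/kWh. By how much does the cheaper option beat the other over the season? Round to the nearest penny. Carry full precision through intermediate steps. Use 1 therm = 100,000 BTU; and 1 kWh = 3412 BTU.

Heat load = 324 therm × 100,000 = 32,400,000 BTU
Gas: input = 32,400,000 / 0.78 = 41,538,462 BTU = 415.4 therm → 415.4 × £2.33 = £967.85
Heat pump: 32,400,000 BTU / 3412 = 9,496 kWh heat; / 4.1 = 2,316 kWh in → × £0.205 = £474.79
Difference = |£967.85 − £474.79| = £493.05

£493.05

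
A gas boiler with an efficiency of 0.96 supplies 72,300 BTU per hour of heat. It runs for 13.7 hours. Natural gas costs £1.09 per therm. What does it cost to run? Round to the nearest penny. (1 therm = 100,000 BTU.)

£11.25

Heat delivered = 72,300 BTU/h × 13.7 h = 990,510 BTU
Gas input = 990,510 / 0.96 = 1,031,781 BTU
= 1,031,781 / 100,000 = 10.32 therm
Cost = 10.32 × £1.09/therm = £11.25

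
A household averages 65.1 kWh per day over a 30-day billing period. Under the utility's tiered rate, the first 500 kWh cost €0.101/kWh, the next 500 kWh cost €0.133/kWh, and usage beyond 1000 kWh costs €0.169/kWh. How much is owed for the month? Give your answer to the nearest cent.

Usage = 65.1 kWh/day × 30 days = 1953 kWh
First 500 kWh × €0.101 = €50.50
Next 500 kWh × €0.133 = €66.50
Remaining 953 kWh × €0.169 = €161.06
Total = €278.06

€278.06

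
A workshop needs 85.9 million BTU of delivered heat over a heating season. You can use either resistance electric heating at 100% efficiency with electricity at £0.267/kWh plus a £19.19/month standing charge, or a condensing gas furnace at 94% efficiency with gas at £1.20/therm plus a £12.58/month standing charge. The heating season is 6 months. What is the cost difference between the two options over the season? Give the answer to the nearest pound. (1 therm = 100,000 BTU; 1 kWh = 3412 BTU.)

£5665

Heat load = 85.9 × 10⁶ BTU = 85,900,000 BTU
Gas: input = 85,900,000 / 0.94 = 91,382,979 BTU = 913.8 therm → 913.8 × £1.20 = £1,096.60; + 6 × £12.58 standing = £1,172.08
Electric: 85,900,000 BTU / 3412 = 25,180 kWh → × £0.267 = £6,721.95; + 6 × £19.19 standing = £6,837.09
Difference = |£1,172.08 − £6,837.09| = £5,665.02 ≈ £5665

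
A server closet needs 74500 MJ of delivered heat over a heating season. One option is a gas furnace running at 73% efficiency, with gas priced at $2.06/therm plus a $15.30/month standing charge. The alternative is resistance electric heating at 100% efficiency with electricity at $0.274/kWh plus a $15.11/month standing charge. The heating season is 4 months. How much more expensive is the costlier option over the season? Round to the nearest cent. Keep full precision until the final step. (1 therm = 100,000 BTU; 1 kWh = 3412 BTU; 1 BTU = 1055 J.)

$3677.32

Heat load = 74500 MJ = 74,500,000,000 J / 1055 = 70,616,114 BTU
Gas: input = 70,616,114 / 0.73 = 96,734,402 BTU = 967.3 therm → 967.3 × $2.06 = $1,992.73; + 4 × $15.30 standing = $2,053.93
Electric: 70,616,114 BTU / 3412 = 20,700 kWh → × $0.274 = $5,670.81; + 4 × $15.11 standing = $5,731.25
Difference = |$2,053.93 − $5,731.25| = $3,677.32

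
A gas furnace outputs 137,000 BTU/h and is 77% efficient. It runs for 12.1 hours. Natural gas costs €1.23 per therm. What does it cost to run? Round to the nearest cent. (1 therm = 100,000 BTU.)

€26.48

Heat delivered = 137,000 BTU/h × 12.1 h = 1,657,700 BTU
Gas input = 1,657,700 / 0.77 = 2,152,857 BTU
= 2,152,857 / 100,000 = 21.53 therm
Cost = 21.53 × €1.23/therm = €26.48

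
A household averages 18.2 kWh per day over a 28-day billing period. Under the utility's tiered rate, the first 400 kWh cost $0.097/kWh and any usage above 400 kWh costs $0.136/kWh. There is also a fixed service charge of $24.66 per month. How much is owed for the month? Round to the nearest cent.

Usage = 18.2 kWh/day × 28 days = 509.6 kWh
First 400 kWh × $0.097 = $38.80
Remaining 109.6 kWh × $0.136 = $14.91
Energy charge = $53.71; + service $24.66 = $78.37

$78.37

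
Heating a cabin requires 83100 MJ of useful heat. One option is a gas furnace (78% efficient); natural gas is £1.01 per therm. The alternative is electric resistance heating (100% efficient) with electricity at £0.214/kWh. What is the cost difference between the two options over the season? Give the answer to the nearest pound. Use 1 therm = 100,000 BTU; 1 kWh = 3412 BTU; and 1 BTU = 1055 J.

Heat load = 83100 MJ = 83,100,000,000 J / 1055 = 78,767,773 BTU
Gas: input = 78,767,773 / 0.78 = 100,984,324 BTU = 1,010 therm → 1,010 × £1.01 = £1,019.94
Electric: 78,767,773 BTU / 3412 = 23,090 kWh → × £0.214 = £4,940.30
Difference = |£1,019.94 − £4,940.30| = £3,920.36 ≈ £3920

£3920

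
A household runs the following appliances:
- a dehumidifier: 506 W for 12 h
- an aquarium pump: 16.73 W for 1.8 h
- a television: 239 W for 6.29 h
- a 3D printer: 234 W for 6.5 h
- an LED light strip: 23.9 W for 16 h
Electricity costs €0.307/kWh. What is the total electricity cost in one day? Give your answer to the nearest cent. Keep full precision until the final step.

dehumidifier: 506 W × 12 h = 6,072 Wh = 6.072 kWh
aquarium pump: 16.73 W × 1.8 h = 30 Wh = 0.03011 kWh
television: 239 W × 6.29 h = 1,503 Wh = 1.503 kWh
3D printer: 234 W × 6.5 h = 1,521 Wh = 1.521 kWh
LED light strip: 23.9 W × 16 h = 382 Wh = 0.3824 kWh
Total energy = 6.072 + 0.03011 + 1.503 + 1.521 + 0.3824 = 9.509 kWh
Cost = 9.509 kWh × €0.307 = €2.92

€2.92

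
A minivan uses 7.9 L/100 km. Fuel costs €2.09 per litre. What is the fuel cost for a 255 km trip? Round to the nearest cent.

€42.10

Fuel = 7.9 L/100 km × 255 km / 100 = 20.14 L
Cost = 20.14 L × €2.09/L = €42.10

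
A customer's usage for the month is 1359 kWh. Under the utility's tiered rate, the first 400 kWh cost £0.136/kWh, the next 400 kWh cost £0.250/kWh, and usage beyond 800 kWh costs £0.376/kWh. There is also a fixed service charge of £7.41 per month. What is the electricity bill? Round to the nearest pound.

First 400 kWh × £0.136 = £54.40
Next 400 kWh × £0.250 = £100.00
Remaining 559 kWh × £0.376 = £210.18
Energy charge = £364.58; + service £7.41 = £371.99 ≈ £372

£372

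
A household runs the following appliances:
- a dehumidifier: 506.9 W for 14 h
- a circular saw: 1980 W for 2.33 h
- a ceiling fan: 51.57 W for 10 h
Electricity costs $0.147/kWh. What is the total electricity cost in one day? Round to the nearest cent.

$1.80

dehumidifier: 506.9 W × 14 h = 7,097 Wh = 7.097 kWh
circular saw: 1980 W × 2.33 h = 4,613 Wh = 4.613 kWh
ceiling fan: 51.57 W × 10 h = 516 Wh = 0.5157 kWh
Total energy = 7.097 + 4.613 + 0.5157 = 12.23 kWh
Cost = 12.23 kWh × $0.147 = $1.80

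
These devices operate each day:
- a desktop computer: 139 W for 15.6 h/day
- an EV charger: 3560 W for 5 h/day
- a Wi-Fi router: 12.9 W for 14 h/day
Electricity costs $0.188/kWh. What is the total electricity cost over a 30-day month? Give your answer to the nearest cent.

desktop computer: 139 W × 15.6 h × 30 d = 65,052 Wh = 65.05 kWh
EV charger: 3560 W × 5 h × 30 d = 534,000 Wh = 534 kWh
Wi-Fi router: 12.9 W × 14 h × 30 d = 5,418 Wh = 5.418 kWh
Total energy = 65.05 + 534 + 5.418 = 604.5 kWh
Cost = 604.5 kWh × $0.188 = $113.64

$113.64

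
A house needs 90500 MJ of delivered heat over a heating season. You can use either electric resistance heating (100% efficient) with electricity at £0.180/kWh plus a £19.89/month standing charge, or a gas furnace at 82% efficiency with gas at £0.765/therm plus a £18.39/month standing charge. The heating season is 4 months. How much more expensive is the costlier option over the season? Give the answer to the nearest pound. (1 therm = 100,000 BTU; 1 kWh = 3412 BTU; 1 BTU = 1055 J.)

£3731

Heat load = 90500 MJ = 90,500,000,000 J / 1055 = 85,781,991 BTU
Gas: input = 85,781,991 / 0.82 = 104,612,184 BTU = 1,046 therm → 1,046 × £0.765 = £800.28; + 4 × £18.39 standing = £873.84
Electric: 85,781,991 BTU / 3412 = 25,140 kWh → × £0.180 = £4,525.43; + 4 × £19.89 standing = £4,604.99
Difference = |£873.84 − £4,604.99| = £3,731.14 ≈ £3731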